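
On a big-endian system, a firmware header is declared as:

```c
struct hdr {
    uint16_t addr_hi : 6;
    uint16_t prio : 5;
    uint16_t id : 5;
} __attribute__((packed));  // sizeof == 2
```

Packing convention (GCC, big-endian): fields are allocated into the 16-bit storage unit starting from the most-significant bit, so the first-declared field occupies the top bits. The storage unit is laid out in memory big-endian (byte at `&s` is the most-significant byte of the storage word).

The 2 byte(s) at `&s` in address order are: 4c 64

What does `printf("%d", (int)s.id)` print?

[0]=0x4c [1]=0x64 (big-endian) → word 0x4c64
addr_hi [10+:6] = (word>>10) & 0x3f = 19
prio [5+:5] = (word>>5) & 0x1f = 3
id [0+:5] = (word>>0) & 0x1f = 4  ←

4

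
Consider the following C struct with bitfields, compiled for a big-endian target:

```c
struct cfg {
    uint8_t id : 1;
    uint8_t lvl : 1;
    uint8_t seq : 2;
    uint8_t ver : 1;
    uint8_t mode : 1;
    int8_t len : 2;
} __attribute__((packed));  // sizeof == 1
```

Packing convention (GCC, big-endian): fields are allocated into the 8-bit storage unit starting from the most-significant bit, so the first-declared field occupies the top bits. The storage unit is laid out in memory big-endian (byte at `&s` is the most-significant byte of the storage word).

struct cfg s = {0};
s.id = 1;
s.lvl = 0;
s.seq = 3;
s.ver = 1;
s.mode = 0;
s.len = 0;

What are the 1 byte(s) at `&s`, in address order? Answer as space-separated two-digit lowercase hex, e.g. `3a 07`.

b8

id (1b) val=1 bits=0x1 at bit 7: 0x80
lvl (1b) val=0 bits=0x0 at bit 6: 0x80
seq (2b) val=3 bits=0x3 at bit 4: 0xb0
ver (1b) val=1 bits=0x1 at bit 3: 0xb8
mode (1b) val=0 bits=0x0 at bit 2: 0xb8
len (2b) val=0 bits=0x0 at bit 0: 0xb8
word = 0xb8 → big-endian bytes:
  [0]=0xb8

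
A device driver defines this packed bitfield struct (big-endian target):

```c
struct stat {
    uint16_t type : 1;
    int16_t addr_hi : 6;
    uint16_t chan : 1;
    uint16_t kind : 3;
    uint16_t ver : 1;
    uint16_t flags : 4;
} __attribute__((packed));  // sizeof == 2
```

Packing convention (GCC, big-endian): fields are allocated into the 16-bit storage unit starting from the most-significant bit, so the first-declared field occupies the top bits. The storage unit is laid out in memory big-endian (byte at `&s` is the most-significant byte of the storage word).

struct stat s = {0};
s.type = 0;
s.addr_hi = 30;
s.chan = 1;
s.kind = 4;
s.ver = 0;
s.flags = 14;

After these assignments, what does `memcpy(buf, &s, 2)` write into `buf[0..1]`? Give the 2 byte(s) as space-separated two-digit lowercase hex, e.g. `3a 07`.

type (1b) val=0 bits=0x0 at bit 15: 0x0000
addr_hi (6b) val=30 bits=0x1e at bit 9: 0x3c00
chan (1b) val=1 bits=0x1 at bit 8: 0x3d00
kind (3b) val=4 bits=0x4 at bit 5: 0x3d80
ver (1b) val=0 bits=0x0 at bit 4: 0x3d80
flags (4b) val=14 bits=0xe at bit 0: 0x3d8e
word = 0x3d8e → big-endian bytes:
  [0]=0x3d  [1]=0x8e

3d 8e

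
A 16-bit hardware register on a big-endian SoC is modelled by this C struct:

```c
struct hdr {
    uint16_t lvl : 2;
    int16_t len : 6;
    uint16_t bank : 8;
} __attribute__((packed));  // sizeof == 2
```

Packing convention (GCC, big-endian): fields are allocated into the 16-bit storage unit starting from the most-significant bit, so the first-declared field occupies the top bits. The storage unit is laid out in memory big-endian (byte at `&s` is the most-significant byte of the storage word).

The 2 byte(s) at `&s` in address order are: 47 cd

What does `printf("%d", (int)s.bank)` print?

[0]=0x47 [1]=0xcd (big-endian) → word 0x47cd
lvl [14+:2] = (word>>14) & 0x3 = 1
len [8+:6] = (word>>8) & 0x3f = 7
bank [0+:8] = (word>>0) & 0xff = 205  ←

205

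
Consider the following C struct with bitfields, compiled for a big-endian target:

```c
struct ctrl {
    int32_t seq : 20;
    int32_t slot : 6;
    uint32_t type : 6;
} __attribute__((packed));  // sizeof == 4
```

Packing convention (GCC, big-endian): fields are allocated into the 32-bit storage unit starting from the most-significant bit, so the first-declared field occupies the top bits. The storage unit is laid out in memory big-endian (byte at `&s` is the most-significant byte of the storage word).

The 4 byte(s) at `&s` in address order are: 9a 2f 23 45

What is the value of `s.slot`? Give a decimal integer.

[0]=0x9a [1]=0x2f [2]=0x23 [3]=0x45 (big-endian) → word 0x9a2f2345
seq [12+:20] = (word>>12) & 0xfffff = 631538
slot [6+:6] = (word>>6) & 0x3f = 13  ←
type [0+:6] = (word>>0) & 0x3f = 5
slot signed 6b, MSB=0: value = 13

13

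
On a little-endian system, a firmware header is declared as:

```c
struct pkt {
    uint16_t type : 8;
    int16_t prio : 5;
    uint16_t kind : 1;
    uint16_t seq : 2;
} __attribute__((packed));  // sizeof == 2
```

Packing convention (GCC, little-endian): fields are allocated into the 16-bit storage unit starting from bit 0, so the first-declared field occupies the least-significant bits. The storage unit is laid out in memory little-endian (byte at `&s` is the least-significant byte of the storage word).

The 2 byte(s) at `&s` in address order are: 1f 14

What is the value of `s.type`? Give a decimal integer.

[0]=0x1f [1]=0x14 (little-endian) → word 0x141f
type:8 @ bit 0 → (0x141f>>0)&0xff = 0x1f  ←
prio:5 @ bit 8 → (0x141f>>8)&0x1f = 0x14
kind:1 @ bit 13 → (0x141f>>13)&0x1 = 0x0
seq:2 @ bit 14 → (0x141f>>14)&0x3 = 0x0

31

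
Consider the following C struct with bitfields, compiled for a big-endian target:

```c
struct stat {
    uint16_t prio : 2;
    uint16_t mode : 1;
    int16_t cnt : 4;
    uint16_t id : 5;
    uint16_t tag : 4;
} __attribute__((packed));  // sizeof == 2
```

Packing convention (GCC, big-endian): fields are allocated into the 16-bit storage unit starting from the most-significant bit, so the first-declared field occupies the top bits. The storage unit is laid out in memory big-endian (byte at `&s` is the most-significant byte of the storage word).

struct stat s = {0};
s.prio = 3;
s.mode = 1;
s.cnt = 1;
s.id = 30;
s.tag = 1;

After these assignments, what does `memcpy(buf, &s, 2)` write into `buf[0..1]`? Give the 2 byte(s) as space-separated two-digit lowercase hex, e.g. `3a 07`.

e3 e1

[14+:2] prio=3 & 0x3 = 0x3; word=0xc000
[13+:1] mode=1 & 0x1 = 0x1; word=0xe000
[9+:4] cnt=1 & 0xf = 0x1; word=0xe200
[4+:5] id=30 & 0x1f = 0x1e; word=0xe3e0
[0+:4] tag=1 & 0xf = 0x1; word=0xe3e1
word = 0xe3e1 → big-endian bytes:
  [0]=0xe3  [1]=0xe1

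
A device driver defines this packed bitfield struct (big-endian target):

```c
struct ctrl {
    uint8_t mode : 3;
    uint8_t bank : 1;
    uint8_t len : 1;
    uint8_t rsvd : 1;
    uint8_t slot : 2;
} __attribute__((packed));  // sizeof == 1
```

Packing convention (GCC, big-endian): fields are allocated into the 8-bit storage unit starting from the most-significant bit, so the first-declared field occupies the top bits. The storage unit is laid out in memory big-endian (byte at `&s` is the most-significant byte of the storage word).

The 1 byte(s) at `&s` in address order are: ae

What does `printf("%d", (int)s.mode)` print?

5

[0]=0xae (big-endian) → word 0xae
mode:3 @ bit 5 → (0xae>>5)&0x7 = 0x5  ←
bank:1 @ bit 4 → (0xae>>4)&0x1 = 0x0
len:1 @ bit 3 → (0xae>>3)&0x1 = 0x1
rsvd:1 @ bit 2 → (0xae>>2)&0x1 = 0x1
slot:2 @ bit 0 → (0xae>>0)&0x3 = 0x2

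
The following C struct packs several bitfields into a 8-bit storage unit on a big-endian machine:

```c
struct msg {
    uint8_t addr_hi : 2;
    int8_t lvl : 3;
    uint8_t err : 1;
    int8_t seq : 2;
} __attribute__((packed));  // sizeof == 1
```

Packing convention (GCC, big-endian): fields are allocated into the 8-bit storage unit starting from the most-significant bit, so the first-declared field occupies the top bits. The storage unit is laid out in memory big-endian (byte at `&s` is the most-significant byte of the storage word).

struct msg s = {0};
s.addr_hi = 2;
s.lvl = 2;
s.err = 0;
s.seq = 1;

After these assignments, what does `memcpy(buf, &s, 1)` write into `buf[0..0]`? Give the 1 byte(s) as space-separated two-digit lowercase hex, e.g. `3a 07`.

addr_hi (2b) val=2 bits=0x2 at bit 6: 0x80
lvl (3b) val=2 bits=0x2 at bit 3: 0x90
err (1b) val=0 bits=0x0 at bit 2: 0x90
seq (2b) val=1 bits=0x1 at bit 0: 0x91
word = 0x91 → big-endian bytes:
  [0]=0x91

91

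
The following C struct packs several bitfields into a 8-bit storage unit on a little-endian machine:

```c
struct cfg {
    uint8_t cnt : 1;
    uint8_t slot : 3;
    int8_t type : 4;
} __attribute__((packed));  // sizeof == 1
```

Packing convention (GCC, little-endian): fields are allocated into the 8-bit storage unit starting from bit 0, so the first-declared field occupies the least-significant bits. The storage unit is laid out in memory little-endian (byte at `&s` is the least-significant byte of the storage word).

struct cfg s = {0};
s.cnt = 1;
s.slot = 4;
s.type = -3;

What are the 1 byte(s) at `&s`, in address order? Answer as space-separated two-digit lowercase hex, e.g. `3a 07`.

d9

cnt:1 = 1 → 0x1 << 0 → word 0x01
slot:3 = 4 → 0x4 << 1 → word 0x09
type:4 = -3 → 0xd << 4 → word 0xd9
word = 0xd9 → little-endian bytes:
  [0]=0xd9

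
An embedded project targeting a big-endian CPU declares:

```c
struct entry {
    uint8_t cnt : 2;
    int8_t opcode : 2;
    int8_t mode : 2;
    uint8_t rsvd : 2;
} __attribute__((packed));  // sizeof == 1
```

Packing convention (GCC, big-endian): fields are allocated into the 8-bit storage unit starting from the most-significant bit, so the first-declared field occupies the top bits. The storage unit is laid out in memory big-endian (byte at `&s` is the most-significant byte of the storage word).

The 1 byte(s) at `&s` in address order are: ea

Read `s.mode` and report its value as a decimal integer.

-2

[0]=0xea (big-endian) → word 0xea
cnt:2 @ bit 6 → (0xea>>6)&0x3 = 0x3
opcode:2 @ bit 4 → (0xea>>4)&0x3 = 0x2
mode:2 @ bit 2 → (0xea>>2)&0x3 = 0x2  ←
rsvd:2 @ bit 0 → (0xea>>0)&0x3 = 0x2
mode signed 2b, MSB=1: 2 - 4 = -2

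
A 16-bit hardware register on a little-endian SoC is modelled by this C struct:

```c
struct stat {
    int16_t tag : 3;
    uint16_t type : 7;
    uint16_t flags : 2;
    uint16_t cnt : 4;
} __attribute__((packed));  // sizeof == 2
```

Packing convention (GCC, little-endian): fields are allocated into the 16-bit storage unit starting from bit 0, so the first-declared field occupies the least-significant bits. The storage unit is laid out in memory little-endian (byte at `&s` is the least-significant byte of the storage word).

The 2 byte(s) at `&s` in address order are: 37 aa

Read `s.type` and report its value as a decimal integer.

70

[0]=0x37 [1]=0xaa (little-endian) → word 0xaa37
tag:3 @ bit 0 → (0xaa37>>0)&0x7 = 0x7
type:7 @ bit 3 → (0xaa37>>3)&0x7f = 0x46  ←
flags:2 @ bit 10 → (0xaa37>>10)&0x3 = 0x2
cnt:4 @ bit 12 → (0xaa37>>12)&0xf = 0xa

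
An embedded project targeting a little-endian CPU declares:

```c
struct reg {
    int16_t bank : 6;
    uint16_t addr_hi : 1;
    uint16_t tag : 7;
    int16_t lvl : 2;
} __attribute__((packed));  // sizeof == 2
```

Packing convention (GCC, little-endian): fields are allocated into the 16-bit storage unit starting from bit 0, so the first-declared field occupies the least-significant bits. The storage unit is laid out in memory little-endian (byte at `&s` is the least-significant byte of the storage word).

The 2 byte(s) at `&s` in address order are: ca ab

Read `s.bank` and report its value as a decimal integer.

10

[0]=0xca [1]=0xab (little-endian) → word 0xabca
bank [0+:6] = (word>>0) & 0x3f = 10  ←
addr_hi [6+:1] = (word>>6) & 0x1 = 1
tag [7+:7] = (word>>7) & 0x7f = 87
lvl [14+:2] = (word>>14) & 0x3 = 2
bank signed 6b, MSB=0: value = 10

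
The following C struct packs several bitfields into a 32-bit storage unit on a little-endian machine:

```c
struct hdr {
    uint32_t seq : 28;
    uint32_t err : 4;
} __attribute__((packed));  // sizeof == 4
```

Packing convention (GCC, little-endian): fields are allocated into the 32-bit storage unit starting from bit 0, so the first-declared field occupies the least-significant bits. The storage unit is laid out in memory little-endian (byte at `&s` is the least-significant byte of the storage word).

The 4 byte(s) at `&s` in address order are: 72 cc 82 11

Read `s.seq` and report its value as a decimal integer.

25349234

[0]=0x72 [1]=0xcc [2]=0x82 [3]=0x11 (little-endian) → word 0x1182cc72
seq [0+:28] = (word>>0) & 0xfffffff = 25349234  ←
err [28+:4] = (word>>28) & 0xf = 1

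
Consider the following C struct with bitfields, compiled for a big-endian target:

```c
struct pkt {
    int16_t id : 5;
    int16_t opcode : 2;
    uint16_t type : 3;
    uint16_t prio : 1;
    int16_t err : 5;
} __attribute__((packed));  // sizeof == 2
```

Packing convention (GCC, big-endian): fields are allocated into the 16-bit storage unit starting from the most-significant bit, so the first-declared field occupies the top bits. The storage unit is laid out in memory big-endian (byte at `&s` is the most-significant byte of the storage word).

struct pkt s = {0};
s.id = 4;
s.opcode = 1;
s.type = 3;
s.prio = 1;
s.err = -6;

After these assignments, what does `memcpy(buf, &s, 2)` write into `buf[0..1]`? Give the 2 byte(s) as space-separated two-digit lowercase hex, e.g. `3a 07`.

22 fa

id:5 = 4 → 0x4 << 11 → word 0x2000
opcode:2 = 1 → 0x1 << 9 → word 0x2200
type:3 = 3 → 0x3 << 6 → word 0x22c0
prio:1 = 1 → 0x1 << 5 → word 0x22e0
err:5 = -6 → 0x1a << 0 → word 0x22fa
word = 0x22fa → big-endian bytes:
  [0]=0x22  [1]=0xfa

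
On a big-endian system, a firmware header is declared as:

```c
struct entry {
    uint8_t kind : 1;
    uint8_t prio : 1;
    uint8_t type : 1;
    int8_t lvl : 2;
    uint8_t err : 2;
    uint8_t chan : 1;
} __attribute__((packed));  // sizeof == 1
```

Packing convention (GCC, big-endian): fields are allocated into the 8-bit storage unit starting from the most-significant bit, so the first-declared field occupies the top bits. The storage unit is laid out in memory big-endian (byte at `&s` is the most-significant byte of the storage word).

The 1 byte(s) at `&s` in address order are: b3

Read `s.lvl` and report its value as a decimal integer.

-2

[0]=0xb3 (big-endian) → word 0xb3
kind [7+:1] = (word>>7) & 0x1 = 1
prio [6+:1] = (word>>6) & 0x1 = 0
type [5+:1] = (word>>5) & 0x1 = 1
lvl [3+:2] = (word>>3) & 0x3 = 2  ←
err [1+:2] = (word>>1) & 0x3 = 1
chan [0+:1] = (word>>0) & 0x1 = 1
lvl signed 2b, MSB=1: 2 - 4 = -2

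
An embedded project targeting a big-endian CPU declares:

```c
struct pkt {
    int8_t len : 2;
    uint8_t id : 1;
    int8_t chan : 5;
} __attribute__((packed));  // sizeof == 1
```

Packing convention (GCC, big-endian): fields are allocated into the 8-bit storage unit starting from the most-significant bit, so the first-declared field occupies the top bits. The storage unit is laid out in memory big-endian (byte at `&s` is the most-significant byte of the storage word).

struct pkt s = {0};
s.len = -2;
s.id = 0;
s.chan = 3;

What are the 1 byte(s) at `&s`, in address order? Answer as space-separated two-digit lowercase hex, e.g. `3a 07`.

83

len (2b) val=-2 bits=0x2 at bit 6: 0x80
id (1b) val=0 bits=0x0 at bit 5: 0x80
chan (5b) val=3 bits=0x3 at bit 0: 0x83
word = 0x83 → big-endian bytes:
  [0]=0x83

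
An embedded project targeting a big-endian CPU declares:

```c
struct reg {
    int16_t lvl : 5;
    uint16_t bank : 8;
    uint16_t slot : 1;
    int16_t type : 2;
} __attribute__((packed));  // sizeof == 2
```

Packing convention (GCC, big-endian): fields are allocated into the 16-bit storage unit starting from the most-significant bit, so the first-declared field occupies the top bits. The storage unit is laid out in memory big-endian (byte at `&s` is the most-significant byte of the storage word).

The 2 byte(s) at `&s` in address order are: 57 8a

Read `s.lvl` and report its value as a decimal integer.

10

[0]=0x57 [1]=0x8a (big-endian) → word 0x578a
lvl:5 @ bit 11 → (0x578a>>11)&0x1f = 0xa  ←
bank:8 @ bit 3 → (0x578a>>3)&0xff = 0xf1
slot:1 @ bit 2 → (0x578a>>2)&0x1 = 0x0
type:2 @ bit 0 → (0x578a>>0)&0x3 = 0x2
lvl signed 5b, MSB=0: value = 10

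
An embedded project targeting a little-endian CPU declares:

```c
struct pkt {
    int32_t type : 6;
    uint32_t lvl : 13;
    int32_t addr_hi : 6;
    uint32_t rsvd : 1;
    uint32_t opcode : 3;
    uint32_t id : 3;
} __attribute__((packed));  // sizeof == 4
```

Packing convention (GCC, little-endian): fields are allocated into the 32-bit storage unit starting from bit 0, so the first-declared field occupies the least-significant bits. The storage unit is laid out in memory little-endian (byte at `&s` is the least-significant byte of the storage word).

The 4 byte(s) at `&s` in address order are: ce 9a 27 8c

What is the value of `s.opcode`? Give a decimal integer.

[0]=0xce [1]=0x9a [2]=0x27 [3]=0x8c (little-endian) → word 0x8c279ace
type [0+:6] = (word>>0) & 0x3f = 14
lvl [6+:13] = (word>>6) & 0x1fff = 7787
addr_hi [19+:6] = (word>>19) & 0x3f = 4
rsvd [25+:1] = (word>>25) & 0x1 = 0
opcode [26+:3] = (word>>26) & 0x7 = 3  ←
id [29+:3] = (word>>29) & 0x7 = 4

3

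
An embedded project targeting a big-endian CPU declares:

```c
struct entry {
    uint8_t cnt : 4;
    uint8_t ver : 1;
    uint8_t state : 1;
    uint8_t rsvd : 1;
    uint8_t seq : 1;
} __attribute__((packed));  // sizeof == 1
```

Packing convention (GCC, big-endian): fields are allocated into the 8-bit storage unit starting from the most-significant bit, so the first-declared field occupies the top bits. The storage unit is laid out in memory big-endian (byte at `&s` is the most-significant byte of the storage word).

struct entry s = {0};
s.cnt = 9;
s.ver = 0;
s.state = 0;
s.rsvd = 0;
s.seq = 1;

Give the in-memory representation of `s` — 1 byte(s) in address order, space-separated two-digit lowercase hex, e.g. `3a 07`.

91

cnt (4b) val=9 bits=0x9 at bit 4: 0x90
ver (1b) val=0 bits=0x0 at bit 3: 0x90
state (1b) val=0 bits=0x0 at bit 2: 0x90
rsvd (1b) val=0 bits=0x0 at bit 1: 0x90
seq (1b) val=1 bits=0x1 at bit 0: 0x91
word = 0x91 → big-endian bytes:
  [0]=0x91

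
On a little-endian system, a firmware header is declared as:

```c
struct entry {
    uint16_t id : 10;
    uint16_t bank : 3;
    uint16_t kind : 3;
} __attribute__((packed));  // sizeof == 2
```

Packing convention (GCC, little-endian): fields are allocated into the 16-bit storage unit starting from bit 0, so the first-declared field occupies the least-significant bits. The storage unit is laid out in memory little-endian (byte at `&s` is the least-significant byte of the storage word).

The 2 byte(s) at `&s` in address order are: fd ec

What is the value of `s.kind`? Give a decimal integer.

7

[0]=0xfd [1]=0xec (little-endian) → word 0xecfd
id [0+:10] = (word>>0) & 0x3ff = 253
bank [10+:3] = (word>>10) & 0x7 = 3
kind [13+:3] = (word>>13) & 0x7 = 7  ←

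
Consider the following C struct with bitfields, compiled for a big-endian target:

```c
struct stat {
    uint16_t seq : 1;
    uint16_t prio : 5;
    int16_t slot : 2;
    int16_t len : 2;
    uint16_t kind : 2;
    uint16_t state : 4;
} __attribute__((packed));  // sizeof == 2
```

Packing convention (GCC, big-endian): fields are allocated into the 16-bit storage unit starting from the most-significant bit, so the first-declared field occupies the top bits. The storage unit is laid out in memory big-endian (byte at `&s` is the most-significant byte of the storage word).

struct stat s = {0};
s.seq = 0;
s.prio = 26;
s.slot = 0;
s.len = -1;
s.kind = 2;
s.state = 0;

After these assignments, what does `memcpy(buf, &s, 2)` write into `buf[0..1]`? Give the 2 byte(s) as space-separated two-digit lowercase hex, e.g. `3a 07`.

seq:1 = 0 → 0x0 << 15 → word 0x0000
prio:5 = 26 → 0x1a << 10 → word 0x6800
slot:2 = 0 → 0x0 << 8 → word 0x6800
len:2 = -1 → 0x3 << 6 → word 0x68c0
kind:2 = 2 → 0x2 << 4 → word 0x68e0
state:4 = 0 → 0x0 << 0 → word 0x68e0
word = 0x68e0 → big-endian bytes:
  [0]=0x68  [1]=0xe0

68 e0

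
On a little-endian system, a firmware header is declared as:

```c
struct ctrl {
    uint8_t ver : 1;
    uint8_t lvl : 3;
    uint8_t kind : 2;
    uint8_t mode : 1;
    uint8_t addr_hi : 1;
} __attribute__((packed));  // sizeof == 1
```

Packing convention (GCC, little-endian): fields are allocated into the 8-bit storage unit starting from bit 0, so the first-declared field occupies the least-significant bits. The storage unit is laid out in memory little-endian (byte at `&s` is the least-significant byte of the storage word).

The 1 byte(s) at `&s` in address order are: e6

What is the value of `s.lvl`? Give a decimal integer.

3

[0]=0xe6 (little-endian) → word 0xe6
ver:1 @ bit 0 → (0xe6>>0)&0x1 = 0x0
lvl:3 @ bit 1 → (0xe6>>1)&0x7 = 0x3  ←
kind:2 @ bit 4 → (0xe6>>4)&0x3 = 0x2
mode:1 @ bit 6 → (0xe6>>6)&0x1 = 0x1
addr_hi:1 @ bit 7 → (0xe6>>7)&0x1 = 0x1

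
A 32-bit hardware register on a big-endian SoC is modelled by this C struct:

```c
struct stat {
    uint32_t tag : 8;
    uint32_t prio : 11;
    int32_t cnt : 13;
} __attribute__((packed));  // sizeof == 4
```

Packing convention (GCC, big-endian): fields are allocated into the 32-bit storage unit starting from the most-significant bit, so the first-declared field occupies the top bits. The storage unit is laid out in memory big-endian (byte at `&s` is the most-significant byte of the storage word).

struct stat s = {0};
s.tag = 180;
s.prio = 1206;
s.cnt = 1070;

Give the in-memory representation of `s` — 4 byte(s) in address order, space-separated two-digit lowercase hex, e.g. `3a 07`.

b4 96 c4 2e

tag (8b) val=180 bits=0xb4 at bit 24: 0xb4000000
prio (11b) val=1206 bits=0x4b6 at bit 13: 0xb496c000
cnt (13b) val=1070 bits=0x42e at bit 0: 0xb496c42e
word = 0xb496c42e → big-endian bytes:
  [0]=0xb4  [1]=0x96  [2]=0xc4  [3]=0x2e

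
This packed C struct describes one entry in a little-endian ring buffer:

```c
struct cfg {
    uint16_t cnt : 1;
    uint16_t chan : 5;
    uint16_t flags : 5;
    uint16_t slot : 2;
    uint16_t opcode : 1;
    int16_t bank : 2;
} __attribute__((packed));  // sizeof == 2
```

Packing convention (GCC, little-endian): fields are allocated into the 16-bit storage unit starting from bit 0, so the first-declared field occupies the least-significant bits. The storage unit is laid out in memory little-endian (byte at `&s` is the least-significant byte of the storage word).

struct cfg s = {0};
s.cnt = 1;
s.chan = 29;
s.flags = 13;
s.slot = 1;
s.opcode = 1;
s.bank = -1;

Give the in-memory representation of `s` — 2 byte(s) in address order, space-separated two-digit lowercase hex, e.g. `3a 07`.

cnt:1 = 1 → 0x1 << 0 → word 0x0001
chan:5 = 29 → 0x1d << 1 → word 0x003b
flags:5 = 13 → 0xd << 6 → word 0x037b
slot:2 = 1 → 0x1 << 11 → word 0x0b7b
opcode:1 = 1 → 0x1 << 13 → word 0x2b7b
bank:2 = -1 → 0x3 << 14 → word 0xeb7b
word = 0xeb7b → little-endian bytes:
  [0]=0x7b  [1]=0xeb

7b eb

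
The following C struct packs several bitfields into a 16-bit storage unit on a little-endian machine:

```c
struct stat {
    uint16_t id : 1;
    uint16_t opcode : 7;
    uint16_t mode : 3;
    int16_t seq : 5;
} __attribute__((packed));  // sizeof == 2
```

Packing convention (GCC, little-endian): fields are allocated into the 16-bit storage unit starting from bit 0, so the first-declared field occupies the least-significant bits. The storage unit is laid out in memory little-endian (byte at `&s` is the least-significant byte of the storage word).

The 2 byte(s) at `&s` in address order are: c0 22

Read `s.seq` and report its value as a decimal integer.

4

[0]=0xc0 [1]=0x22 (little-endian) → word 0x22c0
id:1 @ bit 0 → (0x22c0>>0)&0x1 = 0x0
opcode:7 @ bit 1 → (0x22c0>>1)&0x7f = 0x60
mode:3 @ bit 8 → (0x22c0>>8)&0x7 = 0x2
seq:5 @ bit 11 → (0x22c0>>11)&0x1f = 0x4  ←
seq signed 5b, MSB=0: value = 4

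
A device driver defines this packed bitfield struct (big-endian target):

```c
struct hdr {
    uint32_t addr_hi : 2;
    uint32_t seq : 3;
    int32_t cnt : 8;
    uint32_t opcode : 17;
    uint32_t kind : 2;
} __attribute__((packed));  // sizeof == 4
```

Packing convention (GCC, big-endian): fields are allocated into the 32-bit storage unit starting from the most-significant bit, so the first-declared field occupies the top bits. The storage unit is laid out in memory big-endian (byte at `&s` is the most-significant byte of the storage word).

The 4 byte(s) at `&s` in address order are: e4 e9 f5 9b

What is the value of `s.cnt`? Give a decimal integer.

-99

[0]=0xe4 [1]=0xe9 [2]=0xf5 [3]=0x9b (big-endian) → word 0xe4e9f59b
addr_hi [30+:2] = (word>>30) & 0x3 = 3
seq [27+:3] = (word>>27) & 0x7 = 4
cnt [19+:8] = (word>>19) & 0xff = 157  ←
opcode [2+:17] = (word>>2) & 0x1ffff = 32102
kind [0+:2] = (word>>0) & 0x3 = 3
cnt signed 8b, MSB=1: 157 - 256 = -99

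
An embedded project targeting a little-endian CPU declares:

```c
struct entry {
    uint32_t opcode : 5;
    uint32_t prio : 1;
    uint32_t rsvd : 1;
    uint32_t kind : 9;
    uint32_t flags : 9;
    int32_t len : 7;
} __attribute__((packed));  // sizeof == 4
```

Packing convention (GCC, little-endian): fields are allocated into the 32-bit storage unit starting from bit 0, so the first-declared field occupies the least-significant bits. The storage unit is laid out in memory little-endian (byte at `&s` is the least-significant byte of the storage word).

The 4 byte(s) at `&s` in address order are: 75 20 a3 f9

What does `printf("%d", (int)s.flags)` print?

[0]=0x75 [1]=0x20 [2]=0xa3 [3]=0xf9 (little-endian) → word 0xf9a32075
opcode [0+:5] = (word>>0) & 0x1f = 21
prio [5+:1] = (word>>5) & 0x1 = 1
rsvd [6+:1] = (word>>6) & 0x1 = 1
kind [7+:9] = (word>>7) & 0x1ff = 64
flags [16+:9] = (word>>16) & 0x1ff = 419  ←
len [25+:7] = (word>>25) & 0x7f = 124

419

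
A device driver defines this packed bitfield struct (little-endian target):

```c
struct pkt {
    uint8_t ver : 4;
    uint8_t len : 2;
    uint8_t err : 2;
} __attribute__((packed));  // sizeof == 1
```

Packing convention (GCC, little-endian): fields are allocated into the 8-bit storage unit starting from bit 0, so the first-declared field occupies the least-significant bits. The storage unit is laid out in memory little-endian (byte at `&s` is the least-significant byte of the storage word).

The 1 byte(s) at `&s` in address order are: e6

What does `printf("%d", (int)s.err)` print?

3

[0]=0xe6 (little-endian) → word 0xe6
ver [0+:4] = (word>>0) & 0xf = 6
len [4+:2] = (word>>4) & 0x3 = 2
err [6+:2] = (word>>6) & 0x3 = 3  ←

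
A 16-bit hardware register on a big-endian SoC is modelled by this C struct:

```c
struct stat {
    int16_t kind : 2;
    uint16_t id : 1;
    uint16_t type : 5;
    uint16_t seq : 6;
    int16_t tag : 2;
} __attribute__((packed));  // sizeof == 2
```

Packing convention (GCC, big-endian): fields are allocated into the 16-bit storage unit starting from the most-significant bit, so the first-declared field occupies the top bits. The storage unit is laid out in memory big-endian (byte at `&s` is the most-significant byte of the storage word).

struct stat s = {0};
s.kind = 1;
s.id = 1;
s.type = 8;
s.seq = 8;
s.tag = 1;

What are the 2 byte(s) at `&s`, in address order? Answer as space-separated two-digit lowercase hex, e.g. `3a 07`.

68 21

[14+:2] kind=1 & 0x3 = 0x1; word=0x4000
[13+:1] id=1 & 0x1 = 0x1; word=0x6000
[8+:5] type=8 & 0x1f = 0x8; word=0x6800
[2+:6] seq=8 & 0x3f = 0x8; word=0x6820
[0+:2] tag=1 & 0x3 = 0x1; word=0x6821
word = 0x6821 → big-endian bytes:
  [0]=0x68  [1]=0x21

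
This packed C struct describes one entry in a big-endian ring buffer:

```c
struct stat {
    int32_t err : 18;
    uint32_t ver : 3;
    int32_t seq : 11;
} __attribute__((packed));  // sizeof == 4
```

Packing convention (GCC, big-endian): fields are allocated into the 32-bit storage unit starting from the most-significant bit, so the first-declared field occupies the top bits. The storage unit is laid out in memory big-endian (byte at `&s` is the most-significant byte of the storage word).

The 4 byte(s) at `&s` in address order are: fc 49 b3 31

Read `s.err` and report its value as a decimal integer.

[0]=0xfc [1]=0x49 [2]=0xb3 [3]=0x31 (big-endian) → word 0xfc49b331
err:18 @ bit 14 → (0xfc49b331>>14)&0x3ffff = 0x3f126  ←
ver:3 @ bit 11 → (0xfc49b331>>11)&0x7 = 0x6
seq:11 @ bit 0 → (0xfc49b331>>0)&0x7ff = 0x331
err signed 18b, MSB=1: 258342 - 262144 = -3802

-3802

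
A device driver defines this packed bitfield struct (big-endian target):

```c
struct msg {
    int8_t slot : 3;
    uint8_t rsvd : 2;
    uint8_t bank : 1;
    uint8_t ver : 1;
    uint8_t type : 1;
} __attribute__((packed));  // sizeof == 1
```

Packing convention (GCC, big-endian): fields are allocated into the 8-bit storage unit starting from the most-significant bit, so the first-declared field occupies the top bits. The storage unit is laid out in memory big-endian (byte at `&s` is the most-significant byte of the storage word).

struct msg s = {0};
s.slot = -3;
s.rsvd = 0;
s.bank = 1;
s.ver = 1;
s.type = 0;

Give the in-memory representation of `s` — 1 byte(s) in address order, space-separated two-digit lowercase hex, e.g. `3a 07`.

a6

slot (3b) val=-3 bits=0x5 at bit 5: 0xa0
rsvd (2b) val=0 bits=0x0 at bit 3: 0xa0
bank (1b) val=1 bits=0x1 at bit 2: 0xa4
ver (1b) val=1 bits=0x1 at bit 1: 0xa6
type (1b) val=0 bits=0x0 at bit 0: 0xa6
word = 0xa6 → big-endian bytes:
  [0]=0xa6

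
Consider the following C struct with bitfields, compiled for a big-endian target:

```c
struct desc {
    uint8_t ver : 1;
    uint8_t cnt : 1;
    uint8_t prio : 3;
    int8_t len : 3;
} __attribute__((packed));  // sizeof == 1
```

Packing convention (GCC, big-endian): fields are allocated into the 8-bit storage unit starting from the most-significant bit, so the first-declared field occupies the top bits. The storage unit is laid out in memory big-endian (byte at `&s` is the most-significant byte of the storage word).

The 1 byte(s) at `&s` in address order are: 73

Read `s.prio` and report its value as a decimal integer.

[0]=0x73 (big-endian) → word 0x73
ver [7+:1] = (word>>7) & 0x1 = 0
cnt [6+:1] = (word>>6) & 0x1 = 1
prio [3+:3] = (word>>3) & 0x7 = 6  ←
len [0+:3] = (word>>0) & 0x7 = 3

6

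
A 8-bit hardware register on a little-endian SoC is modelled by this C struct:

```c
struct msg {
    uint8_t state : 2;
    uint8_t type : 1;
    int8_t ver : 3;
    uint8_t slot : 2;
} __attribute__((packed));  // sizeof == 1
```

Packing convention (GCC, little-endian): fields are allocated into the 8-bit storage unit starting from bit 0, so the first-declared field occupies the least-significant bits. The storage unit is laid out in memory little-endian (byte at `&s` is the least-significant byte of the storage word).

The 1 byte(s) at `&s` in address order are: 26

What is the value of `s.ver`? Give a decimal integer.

[0]=0x26 (little-endian) → word 0x26
state [0+:2] = (word>>0) & 0x3 = 2
type [2+:1] = (word>>2) & 0x1 = 1
ver [3+:3] = (word>>3) & 0x7 = 4  ←
slot [6+:2] = (word>>6) & 0x3 = 0
ver signed 3b, MSB=1: 4 - 8 = -4

-4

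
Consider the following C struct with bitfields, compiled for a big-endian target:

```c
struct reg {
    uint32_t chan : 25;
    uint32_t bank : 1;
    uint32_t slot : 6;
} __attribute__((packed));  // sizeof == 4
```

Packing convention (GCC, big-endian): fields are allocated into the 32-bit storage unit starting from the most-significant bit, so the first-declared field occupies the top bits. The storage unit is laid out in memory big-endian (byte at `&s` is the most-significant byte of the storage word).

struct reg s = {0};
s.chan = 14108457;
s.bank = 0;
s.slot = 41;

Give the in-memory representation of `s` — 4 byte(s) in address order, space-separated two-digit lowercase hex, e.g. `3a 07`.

6b a3 94 a9

[7+:25] chan=14108457 & 0x1ffffff = 0xd74729; word=0x6ba39480
[6+:1] bank=0 & 0x1 = 0x0; word=0x6ba39480
[0+:6] slot=41 & 0x3f = 0x29; word=0x6ba394a9
word = 0x6ba394a9 → big-endian bytes:
  [0]=0x6b  [1]=0xa3  [2]=0x94  [3]=0xa9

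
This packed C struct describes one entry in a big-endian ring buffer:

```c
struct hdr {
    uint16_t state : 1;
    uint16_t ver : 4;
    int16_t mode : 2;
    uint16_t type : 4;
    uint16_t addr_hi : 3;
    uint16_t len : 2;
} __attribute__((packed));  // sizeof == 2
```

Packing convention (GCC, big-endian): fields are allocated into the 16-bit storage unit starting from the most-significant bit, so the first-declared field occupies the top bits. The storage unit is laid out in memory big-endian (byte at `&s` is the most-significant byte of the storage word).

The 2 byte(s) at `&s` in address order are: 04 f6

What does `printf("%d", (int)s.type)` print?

[0]=0x04 [1]=0xf6 (big-endian) → word 0x04f6
state [15+:1] = (word>>15) & 0x1 = 0
ver [11+:4] = (word>>11) & 0xf = 0
mode [9+:2] = (word>>9) & 0x3 = 2
type [5+:4] = (word>>5) & 0xf = 7  ←
addr_hi [2+:3] = (word>>2) & 0x7 = 5
len [0+:2] = (word>>0) & 0x3 = 2

7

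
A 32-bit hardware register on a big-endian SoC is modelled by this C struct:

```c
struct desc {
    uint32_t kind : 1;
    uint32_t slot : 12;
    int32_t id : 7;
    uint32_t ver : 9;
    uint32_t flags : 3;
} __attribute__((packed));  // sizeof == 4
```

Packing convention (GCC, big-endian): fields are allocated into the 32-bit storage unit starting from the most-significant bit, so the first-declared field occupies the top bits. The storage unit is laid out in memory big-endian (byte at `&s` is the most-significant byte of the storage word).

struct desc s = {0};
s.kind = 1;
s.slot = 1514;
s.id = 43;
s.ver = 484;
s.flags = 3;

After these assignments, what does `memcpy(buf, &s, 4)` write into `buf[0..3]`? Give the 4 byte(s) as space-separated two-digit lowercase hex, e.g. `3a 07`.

af 52 bf 23

kind (1b) val=1 bits=0x1 at bit 31: 0x80000000
slot (12b) val=1514 bits=0x5ea at bit 19: 0xaf500000
id (7b) val=43 bits=0x2b at bit 12: 0xaf52b000
ver (9b) val=484 bits=0x1e4 at bit 3: 0xaf52bf20
flags (3b) val=3 bits=0x3 at bit 0: 0xaf52bf23
word = 0xaf52bf23 → big-endian bytes:
  [0]=0xaf  [1]=0x52  [2]=0xbf  [3]=0x23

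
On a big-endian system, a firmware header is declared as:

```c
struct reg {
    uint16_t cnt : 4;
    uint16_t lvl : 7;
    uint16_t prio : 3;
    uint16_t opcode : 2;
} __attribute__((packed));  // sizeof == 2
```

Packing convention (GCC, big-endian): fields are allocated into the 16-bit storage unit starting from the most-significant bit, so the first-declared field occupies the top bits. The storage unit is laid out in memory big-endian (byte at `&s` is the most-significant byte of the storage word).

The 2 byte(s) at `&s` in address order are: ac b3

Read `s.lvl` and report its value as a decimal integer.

[0]=0xac [1]=0xb3 (big-endian) → word 0xacb3
cnt [12+:4] = (word>>12) & 0xf = 10
lvl [5+:7] = (word>>5) & 0x7f = 101  ←
prio [2+:3] = (word>>2) & 0x7 = 4
opcode [0+:2] = (word>>0) & 0x3 = 3

101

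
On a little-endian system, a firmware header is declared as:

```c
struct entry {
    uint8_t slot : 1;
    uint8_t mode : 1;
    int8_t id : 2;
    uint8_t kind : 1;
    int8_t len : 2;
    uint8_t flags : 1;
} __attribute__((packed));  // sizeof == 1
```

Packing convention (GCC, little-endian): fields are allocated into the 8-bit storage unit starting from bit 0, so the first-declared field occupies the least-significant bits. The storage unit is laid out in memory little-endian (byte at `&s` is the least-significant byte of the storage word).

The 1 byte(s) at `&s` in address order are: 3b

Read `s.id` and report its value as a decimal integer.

[0]=0x3b (little-endian) → word 0x3b
slot [0+:1] = (word>>0) & 0x1 = 1
mode [1+:1] = (word>>1) & 0x1 = 1
id [2+:2] = (word>>2) & 0x3 = 2  ←
kind [4+:1] = (word>>4) & 0x1 = 1
len [5+:2] = (word>>5) & 0x3 = 1
flags [7+:1] = (word>>7) & 0x1 = 0
id signed 2b, MSB=1: 2 - 4 = -2

-2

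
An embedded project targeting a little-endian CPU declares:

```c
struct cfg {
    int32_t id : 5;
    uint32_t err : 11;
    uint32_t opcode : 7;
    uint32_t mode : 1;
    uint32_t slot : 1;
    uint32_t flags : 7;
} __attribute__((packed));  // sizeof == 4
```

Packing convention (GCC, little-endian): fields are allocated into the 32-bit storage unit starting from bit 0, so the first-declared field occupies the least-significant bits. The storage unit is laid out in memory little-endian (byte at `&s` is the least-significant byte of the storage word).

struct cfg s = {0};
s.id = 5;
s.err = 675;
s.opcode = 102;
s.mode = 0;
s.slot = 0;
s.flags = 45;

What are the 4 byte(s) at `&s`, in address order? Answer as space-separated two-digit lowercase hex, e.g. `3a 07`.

id (5b) val=5 bits=0x5 at bit 0: 0x00000005
err (11b) val=675 bits=0x2a3 at bit 5: 0x00005465
opcode (7b) val=102 bits=0x66 at bit 16: 0x00665465
mode (1b) val=0 bits=0x0 at bit 23: 0x00665465
slot (1b) val=0 bits=0x0 at bit 24: 0x00665465
flags (7b) val=45 bits=0x2d at bit 25: 0x5a665465
word = 0x5a665465 → little-endian bytes:
  [0]=0x65  [1]=0x54  [2]=0x66  [3]=0x5a

65 54 66 5a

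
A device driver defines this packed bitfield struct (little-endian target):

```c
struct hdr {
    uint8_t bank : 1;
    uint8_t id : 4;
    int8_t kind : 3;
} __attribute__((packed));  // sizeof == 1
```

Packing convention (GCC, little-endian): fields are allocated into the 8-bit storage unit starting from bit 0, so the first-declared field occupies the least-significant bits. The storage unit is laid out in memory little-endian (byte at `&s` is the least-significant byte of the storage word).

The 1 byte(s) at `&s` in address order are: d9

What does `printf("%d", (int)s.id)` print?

12

[0]=0xd9 (little-endian) → word 0xd9
bank [0+:1] = (word>>0) & 0x1 = 1
id [1+:4] = (word>>1) & 0xf = 12  ←
kind [5+:3] = (word>>5) & 0x7 = 6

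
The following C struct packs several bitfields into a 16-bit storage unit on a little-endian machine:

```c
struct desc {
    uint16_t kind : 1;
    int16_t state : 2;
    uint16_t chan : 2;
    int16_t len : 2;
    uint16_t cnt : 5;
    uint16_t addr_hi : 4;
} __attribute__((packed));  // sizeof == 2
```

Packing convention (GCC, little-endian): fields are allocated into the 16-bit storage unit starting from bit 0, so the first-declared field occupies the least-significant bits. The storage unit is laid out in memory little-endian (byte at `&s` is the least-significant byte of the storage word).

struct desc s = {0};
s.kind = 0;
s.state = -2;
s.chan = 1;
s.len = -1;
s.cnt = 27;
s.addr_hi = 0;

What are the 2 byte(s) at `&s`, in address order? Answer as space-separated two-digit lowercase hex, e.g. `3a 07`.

ec 0d

[0+:1] kind=0 & 0x1 = 0x0; word=0x0000
[1+:2] state=-2 & 0x3 = 0x2; word=0x0004
[3+:2] chan=1 & 0x3 = 0x1; word=0x000c
[5+:2] len=-1 & 0x3 = 0x3; word=0x006c
[7+:5] cnt=27 & 0x1f = 0x1b; word=0x0dec
[12+:4] addr_hi=0 & 0xf = 0x0; word=0x0dec
word = 0x0dec → little-endian bytes:
  [0]=0xec  [1]=0x0d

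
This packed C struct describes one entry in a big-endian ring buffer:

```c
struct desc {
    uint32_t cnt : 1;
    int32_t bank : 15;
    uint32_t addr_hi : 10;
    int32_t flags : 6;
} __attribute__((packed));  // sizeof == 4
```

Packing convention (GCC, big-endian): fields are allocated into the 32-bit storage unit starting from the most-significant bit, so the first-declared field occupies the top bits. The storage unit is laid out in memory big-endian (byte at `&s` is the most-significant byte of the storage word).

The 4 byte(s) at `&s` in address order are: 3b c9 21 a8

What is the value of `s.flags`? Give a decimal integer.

-24

[0]=0x3b [1]=0xc9 [2]=0x21 [3]=0xa8 (big-endian) → word 0x3bc921a8
cnt:1 @ bit 31 → (0x3bc921a8>>31)&0x1 = 0x0
bank:15 @ bit 16 → (0x3bc921a8>>16)&0x7fff = 0x3bc9
addr_hi:10 @ bit 6 → (0x3bc921a8>>6)&0x3ff = 0x86
flags:6 @ bit 0 → (0x3bc921a8>>0)&0x3f = 0x28  ←
flags signed 6b, MSB=1: 40 - 64 = -24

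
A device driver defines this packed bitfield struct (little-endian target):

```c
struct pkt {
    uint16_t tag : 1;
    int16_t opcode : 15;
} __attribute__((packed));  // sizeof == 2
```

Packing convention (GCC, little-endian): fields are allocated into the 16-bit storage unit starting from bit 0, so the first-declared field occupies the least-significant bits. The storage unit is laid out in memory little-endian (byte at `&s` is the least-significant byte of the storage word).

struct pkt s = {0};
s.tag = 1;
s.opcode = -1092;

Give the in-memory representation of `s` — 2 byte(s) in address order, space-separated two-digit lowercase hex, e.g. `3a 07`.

79 f7

tag (1b) val=1 bits=0x1 at bit 0: 0x0001
opcode (15b) val=-1092 bits=0x7bbc at bit 1: 0xf779
word = 0xf779 → little-endian bytes:
  [0]=0x79  [1]=0xf7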